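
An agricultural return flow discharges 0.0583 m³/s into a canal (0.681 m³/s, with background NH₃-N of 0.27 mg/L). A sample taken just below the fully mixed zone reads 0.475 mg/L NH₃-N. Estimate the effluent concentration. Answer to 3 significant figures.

2.87 mg/L

Mass balance: 0.6810·0.2700 + 0.05830·Cₑ = 0.7393·0.4750
→ Cₑ = (0.7393·0.4750 − 0.6810·0.2700) / 0.05830 = 2.870 mg/L.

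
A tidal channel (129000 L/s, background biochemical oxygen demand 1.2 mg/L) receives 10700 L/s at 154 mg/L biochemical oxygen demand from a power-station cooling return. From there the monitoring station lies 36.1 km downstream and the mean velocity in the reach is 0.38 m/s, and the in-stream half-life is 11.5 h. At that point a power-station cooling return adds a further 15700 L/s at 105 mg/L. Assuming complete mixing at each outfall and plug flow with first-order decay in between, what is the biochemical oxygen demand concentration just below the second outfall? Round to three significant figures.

Flow-weighted average: C = (129000·1.200 + 10700·154.0) / 139700 = 1803000/139700 = 12.90 mg/L; combined flow 139700 L/s.
Travel time t = 36.1·1000 / 0.38 = 95000 s = 26.39 h.
Half-life 11.5 h → k = ln 2 / 11.5 = 0.06027 h⁻¹ = 1.447 d⁻¹.
After decay, C = 12.90 × e^(−kt) = 12.90 × 0.2038 = 2.630 mg/L.
At the second outfall, C = (139700·2.630 + 15700·105.0) / (139700 + 15700) = 12.97 mg/L.

13.0 mg/L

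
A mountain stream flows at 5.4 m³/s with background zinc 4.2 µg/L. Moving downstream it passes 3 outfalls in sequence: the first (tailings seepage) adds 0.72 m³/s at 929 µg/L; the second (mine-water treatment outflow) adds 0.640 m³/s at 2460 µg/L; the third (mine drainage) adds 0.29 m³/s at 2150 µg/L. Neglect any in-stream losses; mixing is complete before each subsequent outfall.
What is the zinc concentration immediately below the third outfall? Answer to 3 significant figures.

Outfall 1: combined Q = 6.120 m³/s; C = (5.400·4.200 + 0.7200·929.0)/6.120 = 113.0 µg/L.
Outfall 2: combined Q = 6.760 m³/s; C = (6.120·113.0 + 0.6400·2460)/6.760 = 335.2 µg/L.
Outfall 3: combined Q = 7.050 m³/s; C = (6.760·335.2 + 0.2900·2150)/7.050 = 409.9 µg/L.

410 µg/L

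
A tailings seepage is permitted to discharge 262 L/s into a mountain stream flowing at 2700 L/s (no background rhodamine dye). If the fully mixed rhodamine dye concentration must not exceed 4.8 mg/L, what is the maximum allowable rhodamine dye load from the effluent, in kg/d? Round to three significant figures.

Mass balance at the limit: 2700·0 + 262.0·Cₑ = 2962·4.8 → Cₑ = 54.27 mg/L.
262.0 L/s = 0.2620 m³/s. Load = 0.2620 m³/s × 54.27 g/m³ × 86 400 s/d = 1228 kg/d.

1230 kg/d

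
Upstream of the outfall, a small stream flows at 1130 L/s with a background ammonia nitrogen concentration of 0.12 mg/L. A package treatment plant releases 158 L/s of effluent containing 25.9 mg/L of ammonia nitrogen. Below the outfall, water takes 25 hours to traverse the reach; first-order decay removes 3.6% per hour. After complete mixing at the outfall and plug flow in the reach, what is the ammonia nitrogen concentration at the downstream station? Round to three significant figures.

1.31 mg/L

After mixing, C = (1130·0.1200 + 158.0·25.90) / 1288 = 4228/1288 = 3.282 mg/L.
3.6%/h lost → k = −ln(1 − 0.036) = 0.03666 h⁻¹.
First-order decay: C = 3.282·exp(−k·t) = 3.282·0.3999 = 1.313 mg/L.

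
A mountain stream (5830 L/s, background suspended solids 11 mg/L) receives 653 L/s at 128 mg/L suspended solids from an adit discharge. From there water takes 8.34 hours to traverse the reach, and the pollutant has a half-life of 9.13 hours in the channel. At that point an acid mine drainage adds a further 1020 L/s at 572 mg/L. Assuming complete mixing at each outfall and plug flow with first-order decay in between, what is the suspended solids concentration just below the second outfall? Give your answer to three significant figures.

Mass balance: C = (5830·11.00 + 653.0·128.0) / 6483 = 147700/6483 = 22.78 mg/L; combined flow 6483 L/s.
Half-life 9.13 h → k = ln 2 / 9.13 = 0.07592 h⁻¹ = 1.822 d⁻¹.
After decay, C = 22.78 × e^(−kt) = 22.78 × 0.5309 = 12.10 mg/L.
Second outfall: C = (6483·12.10 + 1020·572.0)/7503 = 88.21 mg/L.

88.2 mg/L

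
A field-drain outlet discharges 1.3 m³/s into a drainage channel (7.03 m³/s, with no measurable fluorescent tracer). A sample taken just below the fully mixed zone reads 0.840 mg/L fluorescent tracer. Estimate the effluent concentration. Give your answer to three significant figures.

Mass balance: 7.030·0 + 1.300·Cₑ = 8.330·0.8400
→ Cₑ = (8.330·0.8400 − 7.030·0) / 1.300 = 5.382 mg/L.

5.38 mg/L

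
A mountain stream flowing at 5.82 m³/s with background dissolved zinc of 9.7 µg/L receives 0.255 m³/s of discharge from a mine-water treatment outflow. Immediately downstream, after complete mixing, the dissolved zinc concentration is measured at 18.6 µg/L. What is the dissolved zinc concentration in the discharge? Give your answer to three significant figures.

222 µg/L

Mass balance: 5.820·9.700 + 0.2550·Cₑ = 6.075·18.60
→ Cₑ = (6.075·18.60 − 5.820·9.700) / 0.2550 = 221.7 µg/L.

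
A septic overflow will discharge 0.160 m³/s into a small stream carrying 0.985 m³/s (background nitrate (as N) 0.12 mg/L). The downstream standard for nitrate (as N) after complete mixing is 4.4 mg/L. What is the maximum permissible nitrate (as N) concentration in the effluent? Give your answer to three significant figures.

30.7 mg/L

At the limit, (Qr·Cr + Qe·Cₑ)/(Qr + Qe) = 4.4:
Cₑ = (1.145·4.4 − 0.9850·0.1200) / 0.1600 = 30.75 mg/L.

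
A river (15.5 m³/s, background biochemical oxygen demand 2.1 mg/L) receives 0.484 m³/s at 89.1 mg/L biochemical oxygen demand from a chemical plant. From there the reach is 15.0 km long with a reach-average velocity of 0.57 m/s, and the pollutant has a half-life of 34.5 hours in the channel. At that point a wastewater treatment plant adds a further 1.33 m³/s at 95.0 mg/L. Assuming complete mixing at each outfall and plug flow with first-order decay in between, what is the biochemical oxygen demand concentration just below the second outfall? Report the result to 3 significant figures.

Mixed concentration C = ΣQC/ΣQ = (15.50·2.100 + 0.4840·89.10) / 15.98 = 75.67/15.98 = 4.734 mg/L; combined flow 15.98 m³/s.
Travel time t = 15.0·1000 / 0.57 = 26320 s = 7.310 h.
Half-life 34.5 h → k = ln 2 / 34.5 = 0.02009 h⁻¹ = 0.4822 d⁻¹.
Decay over the reach: 4.734·exp(−kt) = 4.734·0.8634 = 4.088 mg/L.
At the second outfall, C = (15.98·4.088 + 1.330·95.00) / (15.98 + 1.330) = 11.07 mg/L.

11.1 mg/L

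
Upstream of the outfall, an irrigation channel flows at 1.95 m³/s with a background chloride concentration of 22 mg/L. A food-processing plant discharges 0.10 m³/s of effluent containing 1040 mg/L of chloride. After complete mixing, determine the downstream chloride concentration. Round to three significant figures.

71.7 mg/L

Conservation of mass: C = (1.950·22.00 + 0.1000·1040) / 2.050 = 146.9/2.050 = 71.66 mg/L.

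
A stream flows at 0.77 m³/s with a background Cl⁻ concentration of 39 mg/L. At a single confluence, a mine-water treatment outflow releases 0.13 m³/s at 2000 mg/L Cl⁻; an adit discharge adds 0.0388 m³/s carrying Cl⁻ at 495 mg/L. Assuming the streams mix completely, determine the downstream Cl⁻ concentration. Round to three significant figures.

329 mg/L

Flow-weighted average: C = (0.7700·39.00 + 0.1300·2000 + 0.03880·495.0) / 0.9388 = 309.2/0.9388 = 329.4 mg/L.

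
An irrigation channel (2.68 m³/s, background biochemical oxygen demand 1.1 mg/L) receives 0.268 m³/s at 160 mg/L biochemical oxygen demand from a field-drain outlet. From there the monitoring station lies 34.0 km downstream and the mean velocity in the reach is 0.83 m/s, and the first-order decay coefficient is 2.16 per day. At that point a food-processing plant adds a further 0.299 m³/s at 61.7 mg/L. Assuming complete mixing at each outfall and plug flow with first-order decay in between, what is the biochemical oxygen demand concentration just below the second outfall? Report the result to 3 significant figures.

Flow-weighted average: C = (2.680·1.100 + 0.2680·160.0) / 2.948 = 45.83/2.948 = 15.55 mg/L; combined flow 2.948 m³/s.
Travel time t = 34.0·1000 / 0.83 = 40960 s = 11.38 h.
Applying C = C₀e^(−kt): 15.55 × 0.3591 = 5.583 mg/L.
Second outfall: C = (2.948·5.583 + 0.2990·61.70)/3.247 = 10.75 mg/L.

10.8 mg/L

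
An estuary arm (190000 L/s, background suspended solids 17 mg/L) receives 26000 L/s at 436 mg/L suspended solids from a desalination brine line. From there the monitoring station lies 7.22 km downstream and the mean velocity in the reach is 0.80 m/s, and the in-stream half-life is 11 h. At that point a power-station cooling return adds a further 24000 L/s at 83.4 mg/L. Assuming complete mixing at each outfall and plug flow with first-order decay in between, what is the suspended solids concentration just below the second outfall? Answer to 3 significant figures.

Mass balance: C = (190000·17.00 + 26000·436.0) / 216000 = 14570000/216000 = 67.44 mg/L; combined flow 216000 L/s.
Travel time t = 7.22·1000 / 0.80 = 9025 s = 2.507 h.
Half-life 11 h → k = ln 2 / 11 = 0.06301 h⁻¹ = 1.512 d⁻¹.
After decay, C = 67.44 × e^(−kt) = 67.44 × 0.8539 = 57.58 mg/L.
At the second outfall, C = (216000·57.58 + 24000·83.40) / (216000 + 24000) = 60.16 mg/L.

60.2 mg/L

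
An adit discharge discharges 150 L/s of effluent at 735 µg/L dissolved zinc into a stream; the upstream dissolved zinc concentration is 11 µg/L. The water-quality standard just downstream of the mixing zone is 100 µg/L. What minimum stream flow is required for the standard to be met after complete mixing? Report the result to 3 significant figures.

Set C_mix = 100: (Q·11.00 + 150.0·735.0) / (Q + 150.0) = 100
→ Q = 150.0·(735.0 − 100)/(100 − 11.00) = 1070 L/s.

1070 L/s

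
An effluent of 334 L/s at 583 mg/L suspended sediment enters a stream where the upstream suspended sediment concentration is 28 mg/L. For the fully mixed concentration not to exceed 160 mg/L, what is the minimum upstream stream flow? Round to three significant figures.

Set C_mix = 160: (Q·28.00 + 334.0·583.0) / (Q + 334.0) = 160
→ Q = 334.0·(583.0 − 160)/(160 − 28.00) = 1070 L/s.

1070 L/s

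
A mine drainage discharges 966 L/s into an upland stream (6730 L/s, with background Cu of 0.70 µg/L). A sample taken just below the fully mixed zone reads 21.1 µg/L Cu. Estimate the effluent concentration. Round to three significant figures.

Mass balance: 6730·0.7000 + 966.0·Cₑ = 7696·21.10
→ Cₑ = (7696·21.10 − 6730·0.7000) / 966.0 = 163.2 µg/L.

163 µg/L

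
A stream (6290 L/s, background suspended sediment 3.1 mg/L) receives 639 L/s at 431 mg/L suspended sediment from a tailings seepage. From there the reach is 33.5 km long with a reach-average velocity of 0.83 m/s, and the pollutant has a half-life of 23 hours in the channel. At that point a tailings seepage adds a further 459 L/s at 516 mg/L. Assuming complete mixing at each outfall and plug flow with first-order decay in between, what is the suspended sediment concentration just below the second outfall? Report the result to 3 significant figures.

60.5 mg/L

Conservation of mass: C = (6290·3.100 + 639.0·431.0) / 6929 = 294900/6929 = 42.56 mg/L; combined flow 6929 L/s.
Travel time t = 33.5·1000 / 0.83 = 40360 s = 11.21 h.
Half-life 23 h → k = ln 2 / 23 = 0.03014 h⁻¹ = 0.7233 d⁻¹.
After decay, C = 42.56 × e^(−kt) = 42.56 × 0.7133 = 30.36 mg/L.
At the second outfall, C = (6929·30.36 + 459.0·516.0) / (6929 + 459.0) = 60.53 mg/L.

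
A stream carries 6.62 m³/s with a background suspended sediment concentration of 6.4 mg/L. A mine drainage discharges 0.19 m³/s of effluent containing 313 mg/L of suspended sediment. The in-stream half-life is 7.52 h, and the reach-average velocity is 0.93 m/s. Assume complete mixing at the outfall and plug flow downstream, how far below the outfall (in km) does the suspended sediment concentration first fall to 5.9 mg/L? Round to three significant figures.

After mixing, C = (6.620·6.400 + 0.1900·313.0) / 6.810 = 101.8/6.810 = 14.95 mg/L.
Half-life 7.52 h → k = ln 2 / 7.52 = 0.09217 h⁻¹ = 2.212 d⁻¹.
Set 14.95·exp(−k·t) = 5.9 → t = ln(14.95/5.9)/k = 36320 s = 10.09 h.
Distance = v·t = 0.93·36320 = 33780 m = 33.78 km.

33.8 km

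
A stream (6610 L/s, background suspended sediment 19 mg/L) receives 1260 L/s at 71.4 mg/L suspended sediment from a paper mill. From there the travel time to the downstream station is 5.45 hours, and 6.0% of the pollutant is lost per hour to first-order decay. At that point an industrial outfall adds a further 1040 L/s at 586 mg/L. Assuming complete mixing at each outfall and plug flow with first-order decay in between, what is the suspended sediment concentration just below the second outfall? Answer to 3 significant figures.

Conservation of mass: C = (6610·19.00 + 1260·71.40) / 7870 = 215600/7870 = 27.39 mg/L; combined flow 7870 L/s.
6.0%/h lost → k = −ln(1 − 0.06) = 0.06188 h⁻¹.
Applying C = C₀e^(−kt): 27.39 × 0.7138 = 19.55 mg/L.
Second outfall: C = (7870·19.55 + 1040·586.0)/8910 = 85.67 mg/L.

85.7 mg/L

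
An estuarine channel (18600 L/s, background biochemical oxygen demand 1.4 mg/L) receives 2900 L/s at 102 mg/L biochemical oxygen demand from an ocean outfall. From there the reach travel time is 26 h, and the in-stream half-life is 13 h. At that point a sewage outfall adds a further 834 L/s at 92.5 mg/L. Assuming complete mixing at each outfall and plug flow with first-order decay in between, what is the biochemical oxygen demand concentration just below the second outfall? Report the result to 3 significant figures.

7.06 mg/L

Flow-weighted average: C = (18600·1.400 + 2900·102.0) / 21500 = 321800/21500 = 14.97 mg/L; combined flow 21500 L/s.
Half-life 13 h → k = ln 2 / 13 = 0.05332 h⁻¹ = 1.280 d⁻¹.
Decay over the reach: 14.97·exp(−kt) = 14.97·0.2500 = 3.742 mg/L.
Second outfall: C = (21500·3.742 + 834.0·92.50)/22330 = 7.057 mg/L.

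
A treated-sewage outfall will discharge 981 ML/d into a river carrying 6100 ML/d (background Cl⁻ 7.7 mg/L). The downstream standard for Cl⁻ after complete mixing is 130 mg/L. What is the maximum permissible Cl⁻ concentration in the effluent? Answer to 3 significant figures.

890 mg/L

At the limit, (Qr·Cr + Qe·Cₑ)/(Qr + Qe) = 130:
Cₑ = (7081·130 − 6100·7.700) / 981.0 = 890.5 mg/L.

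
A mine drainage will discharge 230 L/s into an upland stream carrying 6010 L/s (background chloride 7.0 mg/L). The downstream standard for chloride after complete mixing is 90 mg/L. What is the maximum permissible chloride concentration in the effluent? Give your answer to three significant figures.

At the limit, (Qr·Cr + Qe·Cₑ)/(Qr + Qe) = 90:
Cₑ = (6240·90 − 6010·7.000) / 230.0 = 2259 mg/L.

2260 mg/L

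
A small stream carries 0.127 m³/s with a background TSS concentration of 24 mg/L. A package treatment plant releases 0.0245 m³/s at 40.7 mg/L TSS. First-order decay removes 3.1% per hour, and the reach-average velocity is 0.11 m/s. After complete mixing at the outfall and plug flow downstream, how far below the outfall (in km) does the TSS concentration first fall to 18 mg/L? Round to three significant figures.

Flow-weighted average: C = (0.1270·24.00 + 0.02450·40.70) / 0.1515 = 4.045/0.1515 = 26.70 mg/L.
3.1%/h lost → k = −ln(1 − 0.031) = 0.03149 h⁻¹.
Set 26.70·exp(−k·t) = 18 → t = ln(26.70/18)/k = 45080 s = 12.52 h.
Distance = v·t = 0.11·45080 = 4959 m = 4.959 km.

4.96 km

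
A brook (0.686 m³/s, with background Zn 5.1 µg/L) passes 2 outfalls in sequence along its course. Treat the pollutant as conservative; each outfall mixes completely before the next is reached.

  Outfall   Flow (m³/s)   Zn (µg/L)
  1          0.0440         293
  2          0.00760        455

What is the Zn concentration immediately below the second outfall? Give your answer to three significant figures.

26.9 µg/L

After outfall 1: Q = 0.6860 + 0.04400 = 0.7300 m³/s; C = (0.6860·5.100 + 0.04400·293.0)/0.7300 = 22.45 µg/L.
After outfall 2: Q = 0.7300 + 0.007600 = 0.7376 m³/s; C = (0.7300·22.45 + 0.007600·455.0)/0.7376 = 26.91 µg/L.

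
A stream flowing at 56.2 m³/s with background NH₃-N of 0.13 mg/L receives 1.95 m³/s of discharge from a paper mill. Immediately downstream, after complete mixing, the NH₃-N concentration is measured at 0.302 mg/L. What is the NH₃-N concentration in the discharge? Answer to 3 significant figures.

Mass balance: 56.20·0.1300 + 1.950·Cₑ = 58.15·0.3020
→ Cₑ = (58.15·0.3020 − 56.20·0.1300) / 1.950 = 5.259 mg/L.

5.26 mg/L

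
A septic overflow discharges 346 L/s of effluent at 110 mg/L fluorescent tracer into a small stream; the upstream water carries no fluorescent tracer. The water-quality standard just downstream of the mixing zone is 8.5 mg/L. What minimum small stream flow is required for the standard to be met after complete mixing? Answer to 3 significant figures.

Set C_mix = 8.5: (Q·0 + 346.0·110.0) / (Q + 346.0) = 8.5
→ Q = 346.0·(110.0 − 8.5)/(8.5 − 0) = 4132 L/s.

4130 L/s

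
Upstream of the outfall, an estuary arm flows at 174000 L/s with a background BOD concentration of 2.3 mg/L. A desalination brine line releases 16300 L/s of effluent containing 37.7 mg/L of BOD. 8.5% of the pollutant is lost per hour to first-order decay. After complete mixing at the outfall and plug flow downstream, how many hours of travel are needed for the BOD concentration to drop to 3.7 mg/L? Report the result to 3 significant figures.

4.11 h

After mixing, C = (174000·2.300 + 16300·37.70) / 190300 = 1015000/190300 = 5.332 mg/L.
8.5%/h lost → k = −ln(1 − 0.085) = 0.08883 h⁻¹.
5.332·exp(−k·t) = 3.7 → t = ln(5.332/3.7)/k = 14810 s = 4.114 h.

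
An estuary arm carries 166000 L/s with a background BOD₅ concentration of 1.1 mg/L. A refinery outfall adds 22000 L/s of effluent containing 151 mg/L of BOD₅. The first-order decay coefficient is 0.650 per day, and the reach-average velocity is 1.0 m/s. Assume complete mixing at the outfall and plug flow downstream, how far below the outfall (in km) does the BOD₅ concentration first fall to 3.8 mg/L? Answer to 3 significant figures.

Mixed concentration C = ΣQC/ΣQ = (166000·1.100 + 22000·151.0) / 188000 = 3505000/188000 = 18.64 mg/L.
Set 18.64·exp(−k·t) = 3.8 → t = ln(18.64/3.8)/k = 211400 s = 58.72 h.
Distance = v·t = 1.0·211400 = 211400 m = 211.4 km.

211 km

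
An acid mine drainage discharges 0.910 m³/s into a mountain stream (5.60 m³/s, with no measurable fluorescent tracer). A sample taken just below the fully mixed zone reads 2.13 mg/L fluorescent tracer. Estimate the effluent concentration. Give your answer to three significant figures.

15.2 mg/L

Mass balance: 5.600·0 + 0.9100·Cₑ = 6.510·2.130
→ Cₑ = (6.510·2.130 − 5.600·0) / 0.9100 = 15.24 mg/L.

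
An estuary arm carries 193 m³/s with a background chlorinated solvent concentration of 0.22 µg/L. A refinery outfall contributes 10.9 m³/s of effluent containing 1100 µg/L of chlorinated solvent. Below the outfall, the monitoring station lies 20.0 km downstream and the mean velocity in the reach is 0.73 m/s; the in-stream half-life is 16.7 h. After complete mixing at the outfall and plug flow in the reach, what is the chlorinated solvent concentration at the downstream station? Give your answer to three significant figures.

43.0 µg/L

After mixing, C = (193.0·0.2200 + 10.90·1100) / 203.9 = 12030/203.9 = 59.01 µg/L.
Travel time t = 20.0·1000 / 0.73 = 27400 s = 7.610 h.
Half-life 16.7 h → k = ln 2 / 16.7 = 0.04151 h⁻¹ = 0.9961 d⁻¹.
First-order decay: C = 59.01·exp(−k·t) = 59.01·0.7292 = 43.03 µg/L.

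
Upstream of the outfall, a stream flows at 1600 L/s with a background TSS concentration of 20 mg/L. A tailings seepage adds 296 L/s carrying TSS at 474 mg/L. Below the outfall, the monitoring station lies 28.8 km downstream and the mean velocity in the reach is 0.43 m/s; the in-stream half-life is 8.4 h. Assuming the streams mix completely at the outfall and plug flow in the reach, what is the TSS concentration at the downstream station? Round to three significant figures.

Mixed concentration C = ΣQC/ΣQ = (1600·20.00 + 296.0·474.0) / 1896 = 172300/1896 = 90.88 mg/L.
Travel time t = 28.8·1000 / 0.43 = 66980 s = 18.60 h.
Half-life 8.4 h → k = ln 2 / 8.4 = 0.08252 h⁻¹ = 1.980 d⁻¹.
Applying C = C₀e^(−kt): 90.88 × 0.2154 = 19.58 mg/L.

19.6 mg/L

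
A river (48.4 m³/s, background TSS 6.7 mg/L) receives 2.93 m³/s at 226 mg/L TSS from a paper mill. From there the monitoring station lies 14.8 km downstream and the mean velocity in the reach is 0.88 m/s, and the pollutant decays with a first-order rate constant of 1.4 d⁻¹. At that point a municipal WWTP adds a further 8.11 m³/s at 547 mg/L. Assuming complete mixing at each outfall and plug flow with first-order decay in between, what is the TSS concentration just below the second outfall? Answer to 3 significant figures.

Mass balance: C = (48.40·6.700 + 2.930·226.0) / 51.33 = 986.5/51.33 = 19.22 mg/L; combined flow 51.33 m³/s.
Travel time t = 14.8·1000 / 0.88 = 16820 s = 4.672 h.
After decay, C = 19.22 × e^(−kt) = 19.22 × 0.7615 = 14.63 mg/L.
At the second outfall, C = (51.33·14.63 + 8.110·547.0) / (51.33 + 8.110) = 87.27 mg/L.

87.3 mg/L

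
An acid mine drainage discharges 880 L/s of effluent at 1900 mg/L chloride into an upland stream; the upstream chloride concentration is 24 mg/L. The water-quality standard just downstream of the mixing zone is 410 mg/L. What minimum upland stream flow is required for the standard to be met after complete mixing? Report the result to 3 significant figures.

Set C_mix = 410: (Q·24.00 + 880.0·1900) / (Q + 880.0) = 410
→ Q = 880.0·(1900 − 410)/(410 − 24.00) = 3397 L/s.

3400 L/s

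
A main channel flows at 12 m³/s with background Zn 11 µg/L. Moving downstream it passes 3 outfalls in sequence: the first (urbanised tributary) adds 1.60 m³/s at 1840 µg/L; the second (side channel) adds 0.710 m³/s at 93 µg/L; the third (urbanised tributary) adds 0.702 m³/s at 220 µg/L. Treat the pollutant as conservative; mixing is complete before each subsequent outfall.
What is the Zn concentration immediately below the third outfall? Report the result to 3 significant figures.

Below outfall 1: Q → 13.60 m³/s, C = (12.00·11.00 + 1.600·1840)/13.60 = 226.2 µg/L.
Below outfall 2: Q → 14.31 m³/s, C = (13.60·226.2 + 0.7100·93.00)/14.31 = 219.6 µg/L.
Below outfall 3: Q → 15.01 m³/s, C = (14.31·219.6 + 0.7020·220.0)/15.01 = 219.6 µg/L.

220 µg/L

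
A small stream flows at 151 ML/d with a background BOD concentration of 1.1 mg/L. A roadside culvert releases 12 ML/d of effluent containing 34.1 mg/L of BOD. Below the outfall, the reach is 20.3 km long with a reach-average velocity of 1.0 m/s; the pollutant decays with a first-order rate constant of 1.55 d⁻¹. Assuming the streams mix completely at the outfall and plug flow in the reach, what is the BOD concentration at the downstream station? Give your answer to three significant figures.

Flow-weighted average: C = (151.0·1.100 + 12.00·34.10) / 163.0 = 575.3/163.0 = 3.529 mg/L.
Travel time t = 20.3·1000 / 1.0 = 20300 s = 5.639 h.
Applying C = C₀e^(−kt): 3.529 × 0.6948 = 2.452 mg/L.

2.45 mg/L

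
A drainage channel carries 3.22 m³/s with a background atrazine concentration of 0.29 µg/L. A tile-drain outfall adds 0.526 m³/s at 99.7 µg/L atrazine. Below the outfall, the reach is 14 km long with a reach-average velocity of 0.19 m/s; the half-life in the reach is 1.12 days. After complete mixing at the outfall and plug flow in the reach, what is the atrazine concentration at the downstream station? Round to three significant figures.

Conservation of mass: C = (3.220·0.2900 + 0.5260·99.70) / 3.746 = 53.38/3.746 = 14.25 µg/L.
Travel time t = 14·1000 / 0.19 = 73680 s = 20.47 h.
Half-life 1.12 d → k = ln 2 / 1.12 = 0.6189 d⁻¹.
Decay over the reach: 14.25·exp(−kt) = 14.25·0.5899 = 8.405 µg/L.

8.41 µg/L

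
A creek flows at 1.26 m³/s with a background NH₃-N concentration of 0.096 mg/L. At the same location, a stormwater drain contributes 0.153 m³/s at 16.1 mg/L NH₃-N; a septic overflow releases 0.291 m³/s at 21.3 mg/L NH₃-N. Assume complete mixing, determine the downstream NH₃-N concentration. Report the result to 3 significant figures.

Flow-weighted average: C = (1.260·0.09600 + 0.1530·16.10 + 0.2910·21.30) / 1.704 = 8.783/1.704 = 5.154 mg/L.

5.15 mg/L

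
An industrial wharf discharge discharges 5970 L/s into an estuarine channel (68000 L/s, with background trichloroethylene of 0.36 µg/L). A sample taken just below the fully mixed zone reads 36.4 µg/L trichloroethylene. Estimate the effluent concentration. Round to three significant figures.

Mass balance: 68000·0.3600 + 5970·Cₑ = 73970·36.40
→ Cₑ = (73970·36.40 − 68000·0.3600) / 5970 = 446.9 µg/L.

447 µg/L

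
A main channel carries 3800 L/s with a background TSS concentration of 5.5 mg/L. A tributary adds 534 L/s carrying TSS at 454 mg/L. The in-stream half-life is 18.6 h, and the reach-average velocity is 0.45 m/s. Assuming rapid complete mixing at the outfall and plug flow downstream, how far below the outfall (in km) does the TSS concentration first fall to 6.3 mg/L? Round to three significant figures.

Mass balance: C = (3800·5.500 + 534.0·454.0) / 4334 = 263300/4334 = 60.76 mg/L.
Half-life 18.6 h → k = ln 2 / 18.6 = 0.03727 h⁻¹ = 0.8944 d⁻¹.
Set 60.76·exp(−k·t) = 6.3 → t = ln(60.76/6.3)/k = 218900 s = 60.82 h.
Distance = v·t = 0.45·218900 = 98520 m = 98.52 km.

98.5 km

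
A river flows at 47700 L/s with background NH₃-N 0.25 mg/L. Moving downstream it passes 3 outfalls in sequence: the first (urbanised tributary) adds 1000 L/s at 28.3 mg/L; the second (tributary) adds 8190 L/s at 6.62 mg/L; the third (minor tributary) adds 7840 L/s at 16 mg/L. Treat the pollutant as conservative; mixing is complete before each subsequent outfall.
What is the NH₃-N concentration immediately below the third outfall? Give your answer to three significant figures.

3.40 mg/L

After outfall 1: Q = 47700 + 1000 = 48700 L/s; C = (47700·0.2500 + 1000·28.30)/48700 = 0.8260 mg/L.
After outfall 2: Q = 48700 + 8190 = 56890 L/s; C = (48700·0.8260 + 8190·6.620)/56890 = 1.660 mg/L.
After outfall 3: Q = 56890 + 7840 = 64730 L/s; C = (56890·1.660 + 7840·16.00)/64730 = 3.397 mg/L.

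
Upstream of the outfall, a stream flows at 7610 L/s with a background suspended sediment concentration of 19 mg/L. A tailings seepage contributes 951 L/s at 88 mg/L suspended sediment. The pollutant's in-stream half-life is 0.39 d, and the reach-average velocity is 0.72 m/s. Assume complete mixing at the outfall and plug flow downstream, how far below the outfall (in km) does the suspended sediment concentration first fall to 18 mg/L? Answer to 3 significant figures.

13.8 km

Flow-weighted average: C = (7610·19.00 + 951.0·88.00) / 8561 = 228300/8561 = 26.66 mg/L.
Half-life 0.39 d → k = ln 2 / 0.39 = 1.777 d⁻¹.
Set 26.66·exp(−k·t) = 18 → t = ln(26.66/18)/k = 19100 s = 5.307 h.
Distance = v·t = 0.72·19100 = 13750 m = 13.75 km.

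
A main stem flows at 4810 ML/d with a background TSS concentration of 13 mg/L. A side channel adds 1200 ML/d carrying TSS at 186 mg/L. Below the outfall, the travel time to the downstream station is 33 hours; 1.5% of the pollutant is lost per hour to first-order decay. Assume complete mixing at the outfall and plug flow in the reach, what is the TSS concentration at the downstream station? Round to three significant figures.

28.9 mg/L

Mixed concentration C = ΣQC/ΣQ = (4810·13.00 + 1200·186.0) / 6010 = 285700/6010 = 47.54 mg/L.
1.5%/h lost → k = −ln(1 − 0.015) = 0.01511 h⁻¹.
First-order decay: C = 47.54·exp(−k·t) = 47.54·0.6073 = 28.87 mg/L.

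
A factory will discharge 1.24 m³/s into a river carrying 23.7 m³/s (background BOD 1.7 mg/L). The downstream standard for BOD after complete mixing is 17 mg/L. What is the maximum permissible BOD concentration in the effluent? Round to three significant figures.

309 mg/L

At the limit, (Qr·Cr + Qe·Cₑ)/(Qr + Qe) = 17:
Cₑ = (24.94·17 − 23.70·1.700) / 1.240 = 309.4 mg/L.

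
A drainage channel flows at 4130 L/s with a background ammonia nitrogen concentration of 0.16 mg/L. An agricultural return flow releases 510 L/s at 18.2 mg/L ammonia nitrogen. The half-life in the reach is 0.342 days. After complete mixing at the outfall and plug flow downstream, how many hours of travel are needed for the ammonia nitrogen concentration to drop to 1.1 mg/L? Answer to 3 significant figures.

Conservation of mass: C = (4130·0.1600 + 510.0·18.20) / 4640 = 9943/4640 = 2.143 mg/L.
Half-life 0.342 d → k = ln 2 / 0.342 = 2.027 d⁻¹.
2.143·exp(−k·t) = 1.1 → t = ln(2.143/1.1)/k = 28430 s = 7.896 h.

7.90 h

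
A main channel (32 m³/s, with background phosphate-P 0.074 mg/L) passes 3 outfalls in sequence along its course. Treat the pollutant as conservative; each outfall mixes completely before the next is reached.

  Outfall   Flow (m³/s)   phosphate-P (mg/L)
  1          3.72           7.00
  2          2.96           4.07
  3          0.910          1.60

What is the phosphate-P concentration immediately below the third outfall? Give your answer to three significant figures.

Below outfall 1: Q → 35.72 m³/s, C = (32.00·0.07400 + 3.720·7.000)/35.72 = 0.7953 mg/L.
Below outfall 2: Q → 38.68 m³/s, C = (35.72·0.7953 + 2.960·4.070)/38.68 = 1.046 mg/L.
Below outfall 3: Q → 39.59 m³/s, C = (38.68·1.046 + 0.9100·1.600)/39.59 = 1.059 mg/L.

1.06 mg/L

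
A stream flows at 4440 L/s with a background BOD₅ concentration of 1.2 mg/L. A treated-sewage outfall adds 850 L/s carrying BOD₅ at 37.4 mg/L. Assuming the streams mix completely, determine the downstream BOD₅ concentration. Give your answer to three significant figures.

Flow-weighted average: C = (4440·1.200 + 850.0·37.40) / 5290 = 37120/5290 = 7.017 mg/L.

7.02 mg/L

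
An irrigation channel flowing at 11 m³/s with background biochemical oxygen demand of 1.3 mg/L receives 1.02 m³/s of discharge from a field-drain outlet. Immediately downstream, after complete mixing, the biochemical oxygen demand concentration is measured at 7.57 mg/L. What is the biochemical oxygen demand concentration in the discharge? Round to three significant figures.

Mass balance: 11.00·1.300 + 1.020·Cₑ = 12.02·7.570
→ Cₑ = (12.02·7.570 − 11.00·1.300) / 1.020 = 75.19 mg/L.

75.2 mg/L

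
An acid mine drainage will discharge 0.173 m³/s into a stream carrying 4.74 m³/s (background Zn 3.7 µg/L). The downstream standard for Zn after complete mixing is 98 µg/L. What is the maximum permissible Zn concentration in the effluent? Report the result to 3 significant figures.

2680 µg/L

At the limit, (Qr·Cr + Qe·Cₑ)/(Qr + Qe) = 98:
Cₑ = (4.913·98 − 4.740·3.700) / 0.1730 = 2682 µg/L.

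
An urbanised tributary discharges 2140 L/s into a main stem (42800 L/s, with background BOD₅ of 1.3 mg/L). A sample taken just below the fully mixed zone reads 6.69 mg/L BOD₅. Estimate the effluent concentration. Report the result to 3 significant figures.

114 mg/L

Mass balance: 42800·1.300 + 2140·Cₑ = 44940·6.690
→ Cₑ = (44940·6.690 − 42800·1.300) / 2140 = 114.5 mg/L.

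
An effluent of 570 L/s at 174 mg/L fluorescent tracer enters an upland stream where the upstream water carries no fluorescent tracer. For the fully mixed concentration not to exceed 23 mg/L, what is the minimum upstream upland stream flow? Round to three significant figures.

3740 L/s

Set C_mix = 23: (Q·0 + 570.0·174.0) / (Q + 570.0) = 23
→ Q = 570.0·(174.0 − 23)/(23 − 0) = 3742 L/s.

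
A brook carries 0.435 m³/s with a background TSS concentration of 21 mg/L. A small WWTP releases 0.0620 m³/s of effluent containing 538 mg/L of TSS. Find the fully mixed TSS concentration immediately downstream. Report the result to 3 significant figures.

85.5 mg/L

Flow-weighted average: C = (0.4350·21.00 + 0.06200·538.0) / 0.4970 = 42.49/0.4970 = 85.49 mg/L.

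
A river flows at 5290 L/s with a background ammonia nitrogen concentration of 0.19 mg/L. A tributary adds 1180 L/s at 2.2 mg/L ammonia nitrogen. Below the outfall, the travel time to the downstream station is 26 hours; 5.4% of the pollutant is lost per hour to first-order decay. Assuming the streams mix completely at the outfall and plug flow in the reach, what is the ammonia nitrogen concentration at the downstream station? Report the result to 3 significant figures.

Mass balance: C = (5290·0.1900 + 1180·2.200) / 6470 = 3601/6470 = 0.5566 mg/L.
5.4%/h lost → k = −ln(1 − 0.054) = 0.05551 h⁻¹.
Decay over the reach: 0.5566·exp(−kt) = 0.5566·0.2361 = 0.1314 mg/L.

0.131 mg/L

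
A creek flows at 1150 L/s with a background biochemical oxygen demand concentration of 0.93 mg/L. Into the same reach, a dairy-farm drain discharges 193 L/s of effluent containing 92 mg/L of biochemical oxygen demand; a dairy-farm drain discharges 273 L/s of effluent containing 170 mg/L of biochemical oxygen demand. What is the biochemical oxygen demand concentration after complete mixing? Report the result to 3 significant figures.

Flow-weighted average: C = (1150·0.9300 + 193.0·92.00 + 273.0·170.0) / 1616 = 65240/1616 = 40.37 mg/L.

40.4 mg/L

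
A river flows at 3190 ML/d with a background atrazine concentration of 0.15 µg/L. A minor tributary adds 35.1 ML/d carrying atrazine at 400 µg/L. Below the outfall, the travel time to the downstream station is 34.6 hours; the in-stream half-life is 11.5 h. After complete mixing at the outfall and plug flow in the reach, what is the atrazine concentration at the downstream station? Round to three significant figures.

Conservation of mass: C = (3190·0.1500 + 35.10·400.0) / 3225 = 14520/3225 = 4.502 µg/L.
Half-life 11.5 h → k = ln 2 / 11.5 = 0.06027 h⁻¹ = 1.447 d⁻¹.
Applying C = C₀e^(−kt): 4.502 × 0.1242 = 0.5593 µg/L.

0.559 µg/L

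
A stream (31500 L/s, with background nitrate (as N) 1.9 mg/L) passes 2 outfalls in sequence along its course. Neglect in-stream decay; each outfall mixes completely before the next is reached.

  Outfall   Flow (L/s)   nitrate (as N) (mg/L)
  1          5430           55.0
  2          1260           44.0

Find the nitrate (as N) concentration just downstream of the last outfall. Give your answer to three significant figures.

Outfall 1: combined Q = 36930 L/s; C = (31500·1.900 + 5430·55.00)/36930 = 9.708 mg/L.
Outfall 2: combined Q = 38190 L/s; C = (36930·9.708 + 1260·44.00)/38190 = 10.84 mg/L.

10.8 mg/L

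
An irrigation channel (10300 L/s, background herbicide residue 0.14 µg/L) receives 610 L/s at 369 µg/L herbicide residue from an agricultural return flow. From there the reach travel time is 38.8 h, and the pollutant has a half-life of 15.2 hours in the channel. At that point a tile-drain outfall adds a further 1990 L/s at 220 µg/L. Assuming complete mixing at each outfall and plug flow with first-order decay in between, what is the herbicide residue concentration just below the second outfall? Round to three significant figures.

36.9 µg/L

Flow-weighted average: C = (10300·0.1400 + 610.0·369.0) / 10910 = 226500/10910 = 20.76 µg/L; combined flow 10910 L/s.
Half-life 15.2 h → k = ln 2 / 15.2 = 0.04560 h⁻¹ = 1.094 d⁻¹.
Decay over the reach: 20.76·exp(−kt) = 20.76·0.1704 = 3.539 µg/L.
At the second outfall, C = (10910·3.539 + 1990·220.0) / (10910 + 1990) = 36.93 µg/L.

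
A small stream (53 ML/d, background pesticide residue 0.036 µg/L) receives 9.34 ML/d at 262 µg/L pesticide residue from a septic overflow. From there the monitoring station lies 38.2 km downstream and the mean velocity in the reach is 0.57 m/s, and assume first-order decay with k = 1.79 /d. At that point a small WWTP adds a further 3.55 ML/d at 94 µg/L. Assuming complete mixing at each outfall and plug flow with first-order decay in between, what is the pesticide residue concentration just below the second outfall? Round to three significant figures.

14.3 µg/L

Mixed concentration C = ΣQC/ΣQ = (53.00·0.03600 + 9.340·262.0) / 62.34 = 2449/62.34 = 39.28 µg/L; combined flow 62.34 ML/d.
Travel time t = 38.2·1000 / 0.57 = 67020 s = 18.62 h.
Applying C = C₀e^(−kt): 39.28 × 0.2495 = 9.800 µg/L.
At the second outfall, C = (62.34·9.800 + 3.550·94.00) / (62.34 + 3.550) = 14.34 µg/L.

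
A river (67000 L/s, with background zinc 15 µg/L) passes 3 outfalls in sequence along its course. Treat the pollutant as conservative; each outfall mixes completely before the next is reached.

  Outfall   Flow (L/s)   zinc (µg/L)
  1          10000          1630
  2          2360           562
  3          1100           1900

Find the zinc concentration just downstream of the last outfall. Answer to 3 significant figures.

Outfall 1: combined Q = 77000 L/s; C = (67000·15.00 + 10000·1630)/77000 = 224.7 µg/L.
Outfall 2: combined Q = 79360 L/s; C = (77000·224.7 + 2360·562.0)/79360 = 234.8 µg/L.
Outfall 3: combined Q = 80460 L/s; C = (79360·234.8 + 1100·1900)/80460 = 257.5 µg/L.

258 µg/L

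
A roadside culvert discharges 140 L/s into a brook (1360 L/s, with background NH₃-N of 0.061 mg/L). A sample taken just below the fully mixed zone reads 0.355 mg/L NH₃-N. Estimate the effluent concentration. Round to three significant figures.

Mass balance: 1360·0.06100 + 140.0·Cₑ = 1500·0.3550
→ Cₑ = (1500·0.3550 − 1360·0.06100) / 140.0 = 3.211 mg/L.

3.21 mg/L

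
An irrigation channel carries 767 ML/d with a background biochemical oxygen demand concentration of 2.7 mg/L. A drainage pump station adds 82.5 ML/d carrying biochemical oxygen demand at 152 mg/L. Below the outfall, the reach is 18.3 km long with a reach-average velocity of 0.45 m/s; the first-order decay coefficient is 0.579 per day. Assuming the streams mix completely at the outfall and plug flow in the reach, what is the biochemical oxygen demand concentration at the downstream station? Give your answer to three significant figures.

Mixed concentration C = ΣQC/ΣQ = (767.0·2.700 + 82.50·152.0) / 849.5 = 14610/849.5 = 17.20 mg/L.
Travel time t = 18.3·1000 / 0.45 = 40670 s = 11.30 h.
After decay, C = 17.20 × e^(−kt) = 17.20 × 0.7615 = 13.10 mg/L.

13.1 mg/L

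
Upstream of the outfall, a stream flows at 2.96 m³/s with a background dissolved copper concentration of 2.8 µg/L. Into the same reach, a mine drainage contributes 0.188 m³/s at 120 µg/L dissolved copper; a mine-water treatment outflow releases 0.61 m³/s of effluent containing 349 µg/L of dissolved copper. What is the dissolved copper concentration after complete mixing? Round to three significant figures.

64.9 µg/L

Mixed concentration C = ΣQC/ΣQ = (2.960·2.800 + 0.1880·120.0 + 0.6100·349.0) / 3.758 = 243.7/3.758 = 64.86 µg/L.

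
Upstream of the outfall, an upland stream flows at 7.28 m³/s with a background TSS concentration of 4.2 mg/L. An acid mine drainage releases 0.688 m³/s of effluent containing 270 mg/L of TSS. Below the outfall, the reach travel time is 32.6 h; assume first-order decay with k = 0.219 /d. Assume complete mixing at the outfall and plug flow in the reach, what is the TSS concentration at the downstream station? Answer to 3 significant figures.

Flow-weighted average: C = (7.280·4.200 + 0.6880·270.0) / 7.968 = 216.3/7.968 = 27.15 mg/L.
First-order decay: C = 27.15·exp(−k·t) = 27.15·0.7427 = 20.16 mg/L.

20.2 mg/L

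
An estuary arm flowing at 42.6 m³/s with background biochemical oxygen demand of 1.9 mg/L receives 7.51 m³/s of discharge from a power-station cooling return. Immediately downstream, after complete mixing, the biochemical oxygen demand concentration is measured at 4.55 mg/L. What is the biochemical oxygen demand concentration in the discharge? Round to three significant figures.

Mass balance: 42.60·1.900 + 7.510·Cₑ = 50.11·4.550
→ Cₑ = (50.11·4.550 − 42.60·1.900) / 7.510 = 19.58 mg/L.

19.6 mg/L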